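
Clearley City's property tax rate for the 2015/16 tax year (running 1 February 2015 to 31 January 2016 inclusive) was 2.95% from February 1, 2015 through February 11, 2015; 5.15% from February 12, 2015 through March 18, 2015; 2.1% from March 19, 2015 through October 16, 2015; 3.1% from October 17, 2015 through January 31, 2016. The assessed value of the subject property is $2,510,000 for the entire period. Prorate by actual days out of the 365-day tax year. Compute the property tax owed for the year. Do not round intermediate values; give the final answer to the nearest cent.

$68,051.95

February 1 – February 11, 2015: 11 days at 2.95% → $2,510,000 × 2.95% × 11/365 = $2,231.4932
February 12 – March 18, 2015: 35 days at 5.15% → $2,510,000 × 5.15% × 35/365 = $12,395.2740
March 19 – October 16, 2015: 212 days at 2.1% → $2,510,000 × 2.1% × 212/365 = $30,615.1233
October 17, 2015 – January 31, 2016: 107 days at 3.1% → $2,510,000 × 3.1% × 107/365 = $22,810.0548
Total = $68,051.9452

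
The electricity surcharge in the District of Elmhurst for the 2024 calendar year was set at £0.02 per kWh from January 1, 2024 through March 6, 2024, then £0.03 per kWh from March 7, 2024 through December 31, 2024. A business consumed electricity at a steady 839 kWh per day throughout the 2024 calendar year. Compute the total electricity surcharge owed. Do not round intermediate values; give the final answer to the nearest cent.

£8,658.48

January 1 – March 6, 2024: 66 days × 839 kWh/day = 55,374 kWh at £0.02/kWh → £1,107.48
March 7 – December 31, 2024: 300 days × 839 kWh/day = 251,700 kWh at £0.03/kWh → £7,551.00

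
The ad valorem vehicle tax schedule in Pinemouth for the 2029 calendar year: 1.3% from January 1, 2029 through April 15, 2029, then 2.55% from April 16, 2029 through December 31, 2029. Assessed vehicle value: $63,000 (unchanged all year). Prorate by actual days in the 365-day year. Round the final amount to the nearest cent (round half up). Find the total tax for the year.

$1,379.96

January 1 – April 15, 2029: 105 days at 1.3% → $63,000 × 1.3% × 105/365 = $235.6027
April 16 – December 31, 2029: 260 days at 2.55% → $63,000 × 2.55% × 260/365 = $1,144.3562
Total = $1,379.9589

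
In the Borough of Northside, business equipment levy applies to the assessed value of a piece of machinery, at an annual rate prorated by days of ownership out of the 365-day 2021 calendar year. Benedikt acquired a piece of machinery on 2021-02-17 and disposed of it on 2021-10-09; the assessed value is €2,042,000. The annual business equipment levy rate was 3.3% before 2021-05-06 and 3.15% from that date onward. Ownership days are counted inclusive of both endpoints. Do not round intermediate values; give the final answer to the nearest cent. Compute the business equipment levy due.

€42,068.00

2021-02-17 to 2021-05-05: 78 days at 3.3% → €2,042,000 × 3.3% × 78/365 = €14,400.2959
2021-05-06 to 2021-10-09: 157 days at 3.15% → €2,042,000 × 3.15% × 157/365 = €27,667.7014
Total = €42,067.9973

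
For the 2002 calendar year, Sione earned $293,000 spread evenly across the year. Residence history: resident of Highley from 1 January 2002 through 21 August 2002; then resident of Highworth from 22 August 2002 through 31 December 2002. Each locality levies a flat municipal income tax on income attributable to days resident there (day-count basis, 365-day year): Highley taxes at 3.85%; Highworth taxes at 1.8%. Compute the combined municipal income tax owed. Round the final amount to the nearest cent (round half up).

$9,108.29

Highley, 1 January – 21 August 2002: 233 days → $293,000 × 3.85% × 233/365 = $7,200.9767
Highworth, 22 August – 31 December 2002: 132 days → $293,000 × 1.8% × 132/365 = $1,907.3096
Total = $9,108.2863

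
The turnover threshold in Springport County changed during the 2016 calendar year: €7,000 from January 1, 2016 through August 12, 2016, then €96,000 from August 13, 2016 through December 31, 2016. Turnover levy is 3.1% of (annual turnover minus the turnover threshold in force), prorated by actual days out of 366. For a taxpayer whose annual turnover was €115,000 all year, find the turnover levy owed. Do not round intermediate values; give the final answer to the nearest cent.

January 1 – August 12, 2016: 225 days, exemption €7,000 → (€115,000 − €7,000) × 3.1% × 225/366 = €2,058.1967
August 13 – December 31, 2016: 141 days, exemption €96,000 → (€115,000 − €96,000) × 3.1% × 141/366 = €226.9098
Total = €2,285.1066

€2,285.11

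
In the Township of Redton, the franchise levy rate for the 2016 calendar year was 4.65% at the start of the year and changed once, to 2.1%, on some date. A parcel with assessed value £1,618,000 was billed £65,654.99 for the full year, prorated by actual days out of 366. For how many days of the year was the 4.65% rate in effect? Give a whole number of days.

281 days

Let d = days at the first rate; then 366 − d days at the second rate.
£1,618,000 × [4.65%·d + 2.1%·(366−d)] / 366 = £65,654.99
Solving gives d = 281, so the new rate took effect on October 8, 2016.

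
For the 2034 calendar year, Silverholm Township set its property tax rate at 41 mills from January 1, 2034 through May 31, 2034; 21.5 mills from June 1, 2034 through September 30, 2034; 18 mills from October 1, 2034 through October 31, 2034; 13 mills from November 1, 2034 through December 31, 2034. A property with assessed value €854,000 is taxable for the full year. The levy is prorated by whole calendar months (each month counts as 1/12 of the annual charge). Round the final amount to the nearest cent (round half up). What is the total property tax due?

€23,840.83

January 1 – May 31, 2034: 5 months at 41 mills → €854,000 × 4.1% × 5/12 = €14,589.1667
June 1 – September 30, 2034: 4 months at 21.5 mills → €854,000 × 2.15% × 4/12 = €6,120.3333
October 1 – October 31, 2034: 1 month at 18 mills → €854,000 × 1.8% × 1/12 = €1,281.0000
November 1 – December 31, 2034: 2 months at 13 mills → €854,000 × 1.3% × 2/12 = €1,850.3333
Total = €23,840.8333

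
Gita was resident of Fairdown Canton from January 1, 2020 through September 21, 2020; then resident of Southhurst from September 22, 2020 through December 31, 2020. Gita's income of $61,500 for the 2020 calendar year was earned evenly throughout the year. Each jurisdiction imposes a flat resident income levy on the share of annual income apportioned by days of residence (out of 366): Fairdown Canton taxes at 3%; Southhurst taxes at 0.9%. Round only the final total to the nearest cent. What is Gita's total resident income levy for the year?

Fairdown Canton, January 1 – September 21, 2020: 265 days → $61,500 × 3% × 265/366 = $1,335.8607
Southhurst, September 22 – December 31, 2020: 101 days → $61,500 × 0.9% × 101/366 = $152.7418
Total = $1,488.6025

$1,488.60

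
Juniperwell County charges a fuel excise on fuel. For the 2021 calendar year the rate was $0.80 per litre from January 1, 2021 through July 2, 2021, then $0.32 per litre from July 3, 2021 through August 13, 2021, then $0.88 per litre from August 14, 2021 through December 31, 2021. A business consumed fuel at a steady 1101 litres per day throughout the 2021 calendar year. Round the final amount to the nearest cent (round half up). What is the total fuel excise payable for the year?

$311,627.04

January 1 – July 2, 2021: 183 days × 1101 litres/day = 201,483 litres at $0.80/litre → $161,186.40
July 3 – August 13, 2021: 42 days × 1101 litres/day = 46,242 litres at $0.32/litre → $14,797.44
August 14 – December 31, 2021: 140 days × 1101 litres/day = 154,140 litres at $0.88/litre → $135,643.20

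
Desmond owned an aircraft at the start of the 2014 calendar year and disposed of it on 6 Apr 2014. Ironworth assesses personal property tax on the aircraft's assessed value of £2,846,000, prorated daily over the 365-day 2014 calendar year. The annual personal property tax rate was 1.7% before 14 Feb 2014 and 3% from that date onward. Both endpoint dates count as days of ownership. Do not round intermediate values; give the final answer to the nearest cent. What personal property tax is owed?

£17,996.08

1 Jan – 13 Feb 2014: 44 days at 1.7% → £2,846,000 × 1.7% × 44/365 = £5,832.3507
14 Feb – 6 Apr 2014: 52 days at 3% → £2,846,000 × 3% × 52/365 = £12,163.7260
Total = £17,996.0767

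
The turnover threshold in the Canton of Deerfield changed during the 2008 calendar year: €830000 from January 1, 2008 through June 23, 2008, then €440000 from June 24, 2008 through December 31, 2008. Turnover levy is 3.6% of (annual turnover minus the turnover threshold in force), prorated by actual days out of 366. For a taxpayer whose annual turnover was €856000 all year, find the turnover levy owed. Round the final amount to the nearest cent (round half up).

€8262.89

January 1 – June 23, 2008: 175 days, exemption €830000 → (€856000 − €830000) × 3.6% × 175/366 = €447.5410
June 24 – December 31, 2008: 191 days, exemption €440000 → (€856000 − €440000) × 3.6% × 191/366 = €7815.3443
Total = €8262.8852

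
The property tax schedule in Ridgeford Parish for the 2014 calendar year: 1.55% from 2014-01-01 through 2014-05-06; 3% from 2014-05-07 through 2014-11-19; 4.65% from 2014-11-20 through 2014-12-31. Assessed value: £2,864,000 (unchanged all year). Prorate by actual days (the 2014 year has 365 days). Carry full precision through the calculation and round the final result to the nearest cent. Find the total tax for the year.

£77,021.98

2014-01-01 to 2014-05-06: 126 days at 1.55% → £2,864,000 × 1.55% × 126/365 = £15,324.3616
2014-05-07 to 2014-11-19: 197 days at 3% → £2,864,000 × 3% × 197/365 = £46,373.2603
2014-11-20 to 2014-12-31: 42 days at 4.65% → £2,864,000 × 4.65% × 42/365 = £15,324.3616
Total = £77,021.9836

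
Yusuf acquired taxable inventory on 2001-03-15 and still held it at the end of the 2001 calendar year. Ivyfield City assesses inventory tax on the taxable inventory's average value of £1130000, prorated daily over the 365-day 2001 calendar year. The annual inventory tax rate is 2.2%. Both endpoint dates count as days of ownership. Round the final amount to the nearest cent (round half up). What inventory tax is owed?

Days held (2001-03-15 to 2001-12-31): 292 out of 365
Tax = £1130000 × 2.2% × 292/365 = £19888.0000

£19888.00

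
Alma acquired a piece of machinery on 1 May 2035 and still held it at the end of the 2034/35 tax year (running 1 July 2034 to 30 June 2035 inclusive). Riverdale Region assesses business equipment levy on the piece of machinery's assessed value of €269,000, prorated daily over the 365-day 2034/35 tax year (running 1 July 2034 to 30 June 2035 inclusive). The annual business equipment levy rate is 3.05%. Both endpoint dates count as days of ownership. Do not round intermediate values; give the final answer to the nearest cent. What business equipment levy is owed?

€1,371.16

Days held (1 May – 30 Jun 2035): 61 out of 365
Tax = €269,000 × 3.05% × 61/365 = €1,371.1630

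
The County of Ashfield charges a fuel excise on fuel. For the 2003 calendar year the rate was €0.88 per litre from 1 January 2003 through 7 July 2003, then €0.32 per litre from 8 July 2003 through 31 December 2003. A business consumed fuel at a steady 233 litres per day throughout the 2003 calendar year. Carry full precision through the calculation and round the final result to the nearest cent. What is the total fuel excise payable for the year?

€51,744.64

1 January – 7 July 2003: 188 days × 233 litres/day = 43,804 litres at €0.88/litre → €38,547.52
8 July – 31 December 2003: 177 days × 233 litres/day = 41,241 litres at €0.32/litre → €13,197.12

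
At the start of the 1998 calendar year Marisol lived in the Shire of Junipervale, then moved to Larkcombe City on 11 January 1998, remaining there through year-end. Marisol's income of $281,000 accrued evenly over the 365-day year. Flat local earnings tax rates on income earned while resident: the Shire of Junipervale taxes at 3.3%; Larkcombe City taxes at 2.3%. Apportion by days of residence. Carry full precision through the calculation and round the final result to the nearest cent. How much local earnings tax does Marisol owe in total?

The Shire of Junipervale, 1 January – 10 January 1998: 10 days → $281,000 × 3.3% × 10/365 = $254.0548
Larkcombe City, 11 January – 31 December 1998: 355 days → $281,000 × 2.3% × 355/365 = $6,285.9315
Total = $6,539.9863

$6,539.99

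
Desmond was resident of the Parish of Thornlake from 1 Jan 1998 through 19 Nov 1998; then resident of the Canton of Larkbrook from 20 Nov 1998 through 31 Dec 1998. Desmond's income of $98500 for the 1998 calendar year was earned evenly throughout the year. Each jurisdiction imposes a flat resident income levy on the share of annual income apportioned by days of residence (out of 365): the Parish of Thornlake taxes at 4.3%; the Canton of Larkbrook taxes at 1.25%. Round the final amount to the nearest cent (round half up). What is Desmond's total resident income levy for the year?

The Parish of Thornlake, 1 Jan – 19 Nov 1998: 323 days → $98500 × 4.3% × 323/365 = $3748.1274
The Canton of Larkbrook, 20 Nov – 31 Dec 1998: 42 days → $98500 × 1.25% × 42/365 = $141.6781
Total = $3889.8055

$3889.81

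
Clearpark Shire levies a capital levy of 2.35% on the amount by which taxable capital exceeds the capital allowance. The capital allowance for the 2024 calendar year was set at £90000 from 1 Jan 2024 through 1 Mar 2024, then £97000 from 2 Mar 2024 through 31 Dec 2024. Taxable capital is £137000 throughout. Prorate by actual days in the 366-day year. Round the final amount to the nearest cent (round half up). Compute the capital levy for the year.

£967.42

1 Jan – 1 Mar 2024: 61 days, exemption £90000 → (£137000 − £90000) × 2.35% × 61/366 = £184.0833
2 Mar – 31 Dec 2024: 305 days, exemption £97000 → (£137000 − £97000) × 2.35% × 305/366 = £783.3333
Total = £967.4167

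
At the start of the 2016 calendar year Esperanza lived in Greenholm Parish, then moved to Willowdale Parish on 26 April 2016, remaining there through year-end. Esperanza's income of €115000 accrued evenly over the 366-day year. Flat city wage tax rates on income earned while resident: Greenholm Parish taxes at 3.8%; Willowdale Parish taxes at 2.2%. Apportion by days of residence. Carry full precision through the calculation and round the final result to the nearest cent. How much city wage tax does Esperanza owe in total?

Greenholm Parish, 1 January – 25 April 2016: 116 days → €115000 × 3.8% × 116/366 = €1385.0273
Willowdale Parish, 26 April – 31 December 2016: 250 days → €115000 × 2.2% × 250/366 = €1728.1421
Total = €3113.1694

€3113.17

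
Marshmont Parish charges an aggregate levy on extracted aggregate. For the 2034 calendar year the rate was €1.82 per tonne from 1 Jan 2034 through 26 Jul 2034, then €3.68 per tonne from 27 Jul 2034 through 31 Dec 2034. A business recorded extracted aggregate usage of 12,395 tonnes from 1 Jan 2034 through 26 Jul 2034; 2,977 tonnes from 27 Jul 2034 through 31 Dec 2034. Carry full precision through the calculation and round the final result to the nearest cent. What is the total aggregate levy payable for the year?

€33,514.26

1 Jan – 26 Jul 2034: 12,395 tonnes at €1.82/tonne → €22,558.90
27 Jul – 31 Dec 2034: 2,977 tonnes at €3.68/tonne → €10,955.36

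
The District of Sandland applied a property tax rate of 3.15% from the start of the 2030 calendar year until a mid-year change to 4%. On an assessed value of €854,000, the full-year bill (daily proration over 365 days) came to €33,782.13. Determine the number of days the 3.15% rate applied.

19 days

Let d = days at the first rate; then 365 − d days at the second rate.
€854,000 × [3.15%·d + 4%·(365−d)] / 365 = €33,782.13
Solving gives d = 19, so the new rate took effect on 20 Jan 2030.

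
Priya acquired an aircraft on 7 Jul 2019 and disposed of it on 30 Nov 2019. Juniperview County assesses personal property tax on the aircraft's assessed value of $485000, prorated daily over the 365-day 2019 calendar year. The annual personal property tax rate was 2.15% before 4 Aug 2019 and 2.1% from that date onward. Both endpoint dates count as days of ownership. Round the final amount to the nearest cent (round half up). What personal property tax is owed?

$4120.51

7 Jul – 3 Aug 2019: 28 days at 2.15% → $485000 × 2.15% × 28/365 = $799.9178
4 Aug – 30 Nov 2019: 119 days at 2.1% → $485000 × 2.1% × 119/365 = $3320.5890
Total = $4120.5068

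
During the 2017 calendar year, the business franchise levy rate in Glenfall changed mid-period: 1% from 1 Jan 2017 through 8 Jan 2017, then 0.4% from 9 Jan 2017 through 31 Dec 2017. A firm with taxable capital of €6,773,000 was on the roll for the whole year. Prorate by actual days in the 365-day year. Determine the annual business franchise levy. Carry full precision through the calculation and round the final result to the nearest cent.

1 Jan – 8 Jan 2017: 8 days at 1% → €6,773,000 × 1% × 8/365 = €1,484.4932
9 Jan – 31 Dec 2017: 357 days at 0.4% → €6,773,000 × 0.4% × 357/365 = €26,498.2027
Total = €27,982.6959

€27,982.70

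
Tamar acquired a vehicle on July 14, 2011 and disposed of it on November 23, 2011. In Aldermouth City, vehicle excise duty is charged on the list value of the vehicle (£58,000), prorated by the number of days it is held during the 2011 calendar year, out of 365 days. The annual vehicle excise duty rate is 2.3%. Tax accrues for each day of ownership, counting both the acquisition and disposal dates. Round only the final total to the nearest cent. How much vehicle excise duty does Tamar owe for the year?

Days held (July 14 – November 23, 2011): 133 out of 365
Tax = £58,000 × 2.3% × 133/365 = £486.0877

£486.09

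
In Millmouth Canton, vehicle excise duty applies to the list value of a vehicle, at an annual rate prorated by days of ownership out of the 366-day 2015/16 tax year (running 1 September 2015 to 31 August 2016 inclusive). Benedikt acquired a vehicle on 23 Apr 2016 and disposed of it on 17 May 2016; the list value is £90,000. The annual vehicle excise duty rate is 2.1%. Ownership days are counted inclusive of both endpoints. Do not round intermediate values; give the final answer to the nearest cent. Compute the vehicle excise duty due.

£129.10

Days held (23 Apr – 17 May 2016): 25 out of 366
Tax = £90,000 × 2.1% × 25/366 = £129.0984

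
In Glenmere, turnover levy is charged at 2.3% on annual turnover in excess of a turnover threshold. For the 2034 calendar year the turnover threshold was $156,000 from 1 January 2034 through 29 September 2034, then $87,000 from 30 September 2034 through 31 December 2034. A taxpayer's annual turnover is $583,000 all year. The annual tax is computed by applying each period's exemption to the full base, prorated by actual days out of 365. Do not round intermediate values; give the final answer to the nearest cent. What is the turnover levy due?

1 January – 29 September 2034: 272 days, exemption $156,000 → ($583,000 − $156,000) × 2.3% × 272/365 = $7,318.6630
30 September – 31 December 2034: 93 days, exemption $87,000 → ($583,000 − $87,000) × 2.3% × 93/365 = $2,906.6959
Total = $10,225.3589

$10,225.36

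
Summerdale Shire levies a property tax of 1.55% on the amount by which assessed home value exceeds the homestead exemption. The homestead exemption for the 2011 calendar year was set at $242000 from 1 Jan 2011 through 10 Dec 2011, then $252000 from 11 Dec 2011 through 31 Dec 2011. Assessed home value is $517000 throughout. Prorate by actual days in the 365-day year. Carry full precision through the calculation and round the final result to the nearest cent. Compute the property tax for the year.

$4253.58

1 Jan – 10 Dec 2011: 344 days, exemption $242000 → ($517000 − $242000) × 1.55% × 344/365 = $4017.2603
11 Dec – 31 Dec 2011: 21 days, exemption $252000 → ($517000 − $252000) × 1.55% × 21/365 = $236.3219
Total = $4253.5822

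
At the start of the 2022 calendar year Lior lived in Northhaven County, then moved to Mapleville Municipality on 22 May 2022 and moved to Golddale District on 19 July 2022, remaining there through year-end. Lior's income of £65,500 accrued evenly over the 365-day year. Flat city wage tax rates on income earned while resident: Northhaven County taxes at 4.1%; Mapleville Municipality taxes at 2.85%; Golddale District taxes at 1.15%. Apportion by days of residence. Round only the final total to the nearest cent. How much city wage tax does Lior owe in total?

Northhaven County, 1 January – 21 May 2022: 141 days → £65,500 × 4.1% × 141/365 = £1,037.4123
Mapleville Municipality, 22 May – 18 July 2022: 58 days → £65,500 × 2.85% × 58/365 = £296.6342
Golddale District, 19 July – 31 December 2022: 166 days → £65,500 × 1.15% × 166/365 = £342.5740
Total = £1,676.6205

£1,676.62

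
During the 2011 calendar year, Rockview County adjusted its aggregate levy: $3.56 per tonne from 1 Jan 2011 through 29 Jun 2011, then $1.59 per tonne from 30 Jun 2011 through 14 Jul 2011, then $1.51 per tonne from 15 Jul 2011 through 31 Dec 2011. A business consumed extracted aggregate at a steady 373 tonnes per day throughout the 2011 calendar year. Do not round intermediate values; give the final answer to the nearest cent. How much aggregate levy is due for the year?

$343,663.55

1 Jan – 29 Jun 2011: 180 days × 373 tonnes/day = 67,140 tonnes at $3.56/tonne → $239,018.40
30 Jun – 14 Jul 2011: 15 days × 373 tonnes/day = 5,595 tonnes at $1.59/tonne → $8,896.05
15 Jul – 31 Dec 2011: 170 days × 373 tonnes/day = 63,410 tonnes at $1.51/tonne → $95,749.10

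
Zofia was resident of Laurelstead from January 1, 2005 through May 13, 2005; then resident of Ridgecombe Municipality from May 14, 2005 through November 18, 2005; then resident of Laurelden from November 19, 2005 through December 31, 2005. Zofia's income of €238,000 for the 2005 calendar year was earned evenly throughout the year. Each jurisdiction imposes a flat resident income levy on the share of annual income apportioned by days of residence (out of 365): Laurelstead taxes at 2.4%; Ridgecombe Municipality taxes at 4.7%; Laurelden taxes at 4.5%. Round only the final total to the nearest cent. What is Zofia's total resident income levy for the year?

€9,135.29

Laurelstead, January 1 – May 13, 2005: 133 days → €238,000 × 2.4% × 133/365 = €2,081.3589
Ridgecombe Municipality, May 14 – November 18, 2005: 189 days → €238,000 × 4.7% × 189/365 = €5,792.2027
Laurelden, November 19 – December 31, 2005: 43 days → €238,000 × 4.5% × 43/365 = €1,261.7260
Total = €9,135.2877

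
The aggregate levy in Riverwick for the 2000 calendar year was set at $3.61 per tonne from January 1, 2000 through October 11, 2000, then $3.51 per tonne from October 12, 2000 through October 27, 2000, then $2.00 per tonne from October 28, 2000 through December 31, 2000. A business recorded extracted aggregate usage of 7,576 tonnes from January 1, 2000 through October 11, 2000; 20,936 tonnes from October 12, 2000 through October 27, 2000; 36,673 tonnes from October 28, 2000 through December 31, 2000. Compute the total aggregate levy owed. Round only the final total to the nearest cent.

January 1 – October 11, 2000: 7,576 tonnes at $3.61/tonne → $27,349.36
October 12 – October 27, 2000: 20,936 tonnes at $3.51/tonne → $73,485.36
October 28 – December 31, 2000: 36,673 tonnes at $2.00/tonne → $73,346.00

$174,180.72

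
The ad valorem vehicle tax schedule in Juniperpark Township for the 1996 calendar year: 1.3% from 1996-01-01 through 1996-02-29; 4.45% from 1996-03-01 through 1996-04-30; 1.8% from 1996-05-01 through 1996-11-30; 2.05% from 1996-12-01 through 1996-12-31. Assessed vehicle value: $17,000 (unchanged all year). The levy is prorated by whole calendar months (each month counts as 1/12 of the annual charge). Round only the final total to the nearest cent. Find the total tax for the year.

1996-01-01 to 1996-02-29: 2 months at 1.3% → $17,000 × 1.3% × 2/12 = $36.8333
1996-03-01 to 1996-04-30: 2 months at 4.45% → $17,000 × 4.45% × 2/12 = $126.0833
1996-05-01 to 1996-11-30: 7 months at 1.8% → $17,000 × 1.8% × 7/12 = $178.5000
1996-12-01 to 1996-12-31: 1 month at 2.05% → $17,000 × 2.05% × 1/12 = $29.0417
Total = $370.4583

$370.46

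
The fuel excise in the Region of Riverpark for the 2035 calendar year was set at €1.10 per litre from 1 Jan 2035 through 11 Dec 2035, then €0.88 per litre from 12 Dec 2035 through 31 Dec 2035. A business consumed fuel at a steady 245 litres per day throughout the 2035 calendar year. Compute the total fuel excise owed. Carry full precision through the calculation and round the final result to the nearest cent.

€97,289.50

1 Jan – 11 Dec 2035: 345 days × 245 litres/day = 84,525 litres at €1.10/litre → €92,977.50
12 Dec – 31 Dec 2035: 20 days × 245 litres/day = 4,900 litres at €0.88/litre → €4,312.00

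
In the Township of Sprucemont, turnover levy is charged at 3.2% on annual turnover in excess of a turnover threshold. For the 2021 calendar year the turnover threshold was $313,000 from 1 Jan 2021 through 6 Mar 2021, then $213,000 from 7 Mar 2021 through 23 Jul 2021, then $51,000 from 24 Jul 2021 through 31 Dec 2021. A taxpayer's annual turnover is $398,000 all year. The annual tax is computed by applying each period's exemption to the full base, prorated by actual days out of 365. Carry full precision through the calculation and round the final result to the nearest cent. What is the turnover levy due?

$7,636.78

1 Jan – 6 Mar 2021: 65 days, exemption $313,000 → ($398,000 − $313,000) × 3.2% × 65/365 = $484.3836
7 Mar – 23 Jul 2021: 139 days, exemption $213,000 → ($398,000 − $213,000) × 3.2% × 139/365 = $2,254.4658
24 Jul – 31 Dec 2021: 161 days, exemption $51,000 → ($398,000 − $51,000) × 3.2% × 161/365 = $4,897.9288
Total = $7,636.7781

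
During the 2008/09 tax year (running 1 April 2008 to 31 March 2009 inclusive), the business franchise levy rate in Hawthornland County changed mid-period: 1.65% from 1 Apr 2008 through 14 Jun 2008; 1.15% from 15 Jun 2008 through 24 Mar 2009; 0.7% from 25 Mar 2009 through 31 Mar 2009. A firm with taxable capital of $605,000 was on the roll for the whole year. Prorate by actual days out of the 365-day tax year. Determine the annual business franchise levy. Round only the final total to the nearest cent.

1 Apr – 14 Jun 2008: 75 days at 1.65% → $605,000 × 1.65% × 75/365 = $2,051.1986
15 Jun 2008 – 24 Mar 2009: 283 days at 1.15% → $605,000 × 1.15% × 283/365 = $5,394.4452
25 Mar – 31 Mar 2009: 7 days at 0.7% → $605,000 × 0.7% × 7/365 = $81.2192
Total = $7,526.8630

$7,526.86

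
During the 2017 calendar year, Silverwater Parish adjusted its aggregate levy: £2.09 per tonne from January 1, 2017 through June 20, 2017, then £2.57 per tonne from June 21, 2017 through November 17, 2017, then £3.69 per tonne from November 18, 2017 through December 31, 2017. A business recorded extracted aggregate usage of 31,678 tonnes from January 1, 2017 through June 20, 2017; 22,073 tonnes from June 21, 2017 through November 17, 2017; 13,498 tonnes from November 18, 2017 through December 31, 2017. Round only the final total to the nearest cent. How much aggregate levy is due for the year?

£172,742.25

January 1 – June 20, 2017: 31,678 tonnes at £2.09/tonne → £66,207.02
June 21 – November 17, 2017: 22,073 tonnes at £2.57/tonne → £56,727.61
November 18 – December 31, 2017: 13,498 tonnes at £3.69/tonne → £49,807.62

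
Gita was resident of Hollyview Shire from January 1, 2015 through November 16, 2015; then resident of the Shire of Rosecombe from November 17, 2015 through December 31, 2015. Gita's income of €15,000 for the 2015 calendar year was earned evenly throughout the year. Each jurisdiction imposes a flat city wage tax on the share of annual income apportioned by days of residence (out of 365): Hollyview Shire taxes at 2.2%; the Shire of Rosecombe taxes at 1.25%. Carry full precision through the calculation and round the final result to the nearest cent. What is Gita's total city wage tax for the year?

€312.43

Hollyview Shire, January 1 – November 16, 2015: 320 days → €15,000 × 2.2% × 320/365 = €289.3151
The Shire of Rosecombe, November 17 – December 31, 2015: 45 days → €15,000 × 1.25% × 45/365 = €23.1164
Total = €312.4315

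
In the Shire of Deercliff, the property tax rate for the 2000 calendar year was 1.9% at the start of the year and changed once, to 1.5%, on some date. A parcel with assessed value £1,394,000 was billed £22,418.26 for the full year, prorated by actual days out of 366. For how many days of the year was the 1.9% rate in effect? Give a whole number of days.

99 days

Let d = days at the first rate; then 366 − d days at the second rate.
£1,394,000 × [1.9%·d + 1.5%·(366−d)] / 366 = £22,418.26
Solving gives d = 99, so the new rate took effect on 9 April 2000.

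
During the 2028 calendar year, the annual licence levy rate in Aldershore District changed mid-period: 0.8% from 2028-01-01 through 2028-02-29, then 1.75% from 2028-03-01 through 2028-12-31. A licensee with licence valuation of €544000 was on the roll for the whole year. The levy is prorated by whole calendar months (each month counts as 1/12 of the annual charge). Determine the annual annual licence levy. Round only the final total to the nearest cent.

€8658.67

2028-01-01 to 2028-02-29: 2 months at 0.8% → €544000 × 0.8% × 2/12 = €725.3333
2028-03-01 to 2028-12-31: 10 months at 1.75% → €544000 × 1.75% × 10/12 = €7933.3333
Total = €8658.6667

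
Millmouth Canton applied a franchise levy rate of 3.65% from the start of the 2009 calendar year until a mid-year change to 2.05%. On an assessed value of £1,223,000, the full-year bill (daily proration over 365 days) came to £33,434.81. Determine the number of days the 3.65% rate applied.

Let d = days at the first rate; then 365 − d days at the second rate.
£1,223,000 × [3.65%·d + 2.05%·(365−d)] / 365 = £33,434.81
Solving gives d = 156, so the new rate took effect on June 6, 2009.

156 days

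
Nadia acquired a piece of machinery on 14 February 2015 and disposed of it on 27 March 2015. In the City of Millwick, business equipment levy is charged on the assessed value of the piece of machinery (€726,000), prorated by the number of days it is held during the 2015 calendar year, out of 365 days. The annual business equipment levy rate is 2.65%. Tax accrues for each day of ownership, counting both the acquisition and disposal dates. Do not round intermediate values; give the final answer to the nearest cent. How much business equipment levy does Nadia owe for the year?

€2,213.80

Days held (14 February – 27 March 2015): 42 out of 365
Tax = €726,000 × 2.65% × 42/365 = €2,213.8027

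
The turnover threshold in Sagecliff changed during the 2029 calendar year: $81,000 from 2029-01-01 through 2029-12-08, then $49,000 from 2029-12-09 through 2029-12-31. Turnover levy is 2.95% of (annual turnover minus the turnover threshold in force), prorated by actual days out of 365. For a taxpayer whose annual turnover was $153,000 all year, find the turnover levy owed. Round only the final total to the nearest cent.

2029-01-01 to 2029-12-08: 342 days, exemption $81,000 → ($153,000 − $81,000) × 2.95% × 342/365 = $1,990.1589
2029-12-09 to 2029-12-31: 23 days, exemption $49,000 → ($153,000 − $49,000) × 2.95% × 23/365 = $193.3260
Total = $2,183.4849

$2,183.48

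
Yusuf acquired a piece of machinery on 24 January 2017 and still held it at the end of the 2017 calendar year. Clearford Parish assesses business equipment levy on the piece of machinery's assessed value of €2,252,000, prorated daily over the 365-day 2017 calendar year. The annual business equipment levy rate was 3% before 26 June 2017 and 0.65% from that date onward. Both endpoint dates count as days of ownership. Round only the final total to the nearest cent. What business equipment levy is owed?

24 January – 25 June 2017: 153 days at 3% → €2,252,000 × 3% × 153/365 = €28,319.6712
26 June – 31 December 2017: 189 days at 0.65% → €2,252,000 × 0.65% × 189/365 = €7,579.6767
Total = €35,899.3479

€35,899.35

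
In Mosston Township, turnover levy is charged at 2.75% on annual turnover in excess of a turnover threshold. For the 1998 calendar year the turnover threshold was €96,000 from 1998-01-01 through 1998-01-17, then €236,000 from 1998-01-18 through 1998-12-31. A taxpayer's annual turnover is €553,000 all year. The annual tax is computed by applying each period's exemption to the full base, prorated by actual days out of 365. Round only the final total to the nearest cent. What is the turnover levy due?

1998-01-01 to 1998-01-17: 17 days, exemption €96,000 → (€553,000 − €96,000) × 2.75% × 17/365 = €585.3356
1998-01-18 to 1998-12-31: 348 days, exemption €236,000 → (€553,000 − €236,000) × 2.75% × 348/365 = €8,311.4795
Total = €8,896.8151

€8,896.82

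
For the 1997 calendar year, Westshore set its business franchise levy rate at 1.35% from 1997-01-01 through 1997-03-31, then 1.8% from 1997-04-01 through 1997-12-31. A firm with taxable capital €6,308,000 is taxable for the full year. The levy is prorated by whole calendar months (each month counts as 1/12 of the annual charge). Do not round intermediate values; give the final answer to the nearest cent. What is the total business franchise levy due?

1997-01-01 to 1997-03-31: 3 months at 1.35% → €6,308,000 × 1.35% × 3/12 = €21,289.5000
1997-04-01 to 1997-12-31: 9 months at 1.8% → €6,308,000 × 1.8% × 9/12 = €85,158.0000
Total = €106,447.5000

€106,447.50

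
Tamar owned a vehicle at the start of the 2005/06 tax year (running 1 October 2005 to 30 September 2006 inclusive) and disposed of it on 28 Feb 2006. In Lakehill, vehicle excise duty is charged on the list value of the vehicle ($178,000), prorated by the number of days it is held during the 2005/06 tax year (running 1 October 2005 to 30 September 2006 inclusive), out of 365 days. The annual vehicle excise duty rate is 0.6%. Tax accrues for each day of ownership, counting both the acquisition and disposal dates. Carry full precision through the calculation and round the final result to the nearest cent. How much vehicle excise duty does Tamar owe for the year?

Days held (1 Oct 2005 – 28 Feb 2006): 151 out of 365
Tax = $178,000 × 0.6% × 151/365 = $441.8301

$441.83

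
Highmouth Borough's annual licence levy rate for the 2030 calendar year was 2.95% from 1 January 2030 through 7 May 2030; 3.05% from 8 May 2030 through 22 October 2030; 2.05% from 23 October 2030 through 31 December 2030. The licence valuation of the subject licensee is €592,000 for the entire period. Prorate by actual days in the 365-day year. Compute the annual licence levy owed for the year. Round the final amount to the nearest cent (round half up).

1 January – 7 May 2030: 127 days at 2.95% → €592,000 × 2.95% × 127/365 = €6,076.5151
8 May – 22 October 2030: 168 days at 3.05% → €592,000 × 3.05% × 168/365 = €8,310.7068
23 October – 31 December 2030: 70 days at 2.05% → €592,000 × 2.05% × 70/365 = €2,327.4521
Total = €16,714.6740

€16,714.67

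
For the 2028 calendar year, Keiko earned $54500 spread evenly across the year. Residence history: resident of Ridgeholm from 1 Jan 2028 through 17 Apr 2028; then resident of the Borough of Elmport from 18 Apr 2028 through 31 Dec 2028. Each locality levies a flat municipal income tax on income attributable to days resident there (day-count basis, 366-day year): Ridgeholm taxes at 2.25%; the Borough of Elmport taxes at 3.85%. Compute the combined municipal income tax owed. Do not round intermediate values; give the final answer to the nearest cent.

Ridgeholm, 1 Jan – 17 Apr 2028: 108 days → $54500 × 2.25% × 108/366 = $361.8443
The Borough of Elmport, 18 Apr – 31 Dec 2028: 258 days → $54500 × 3.85% × 258/366 = $1479.0943
Total = $1840.9385

$1840.94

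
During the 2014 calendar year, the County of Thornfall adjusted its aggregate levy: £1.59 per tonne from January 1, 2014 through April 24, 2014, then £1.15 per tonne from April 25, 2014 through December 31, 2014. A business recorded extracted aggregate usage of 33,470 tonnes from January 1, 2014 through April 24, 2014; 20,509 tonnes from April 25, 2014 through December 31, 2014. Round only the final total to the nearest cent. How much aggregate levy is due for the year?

£76802.65

January 1 – April 24, 2014: 33,470 tonnes at £1.59/tonne → £53217.30
April 25 – December 31, 2014: 20,509 tonnes at £1.15/tonne → £23585.35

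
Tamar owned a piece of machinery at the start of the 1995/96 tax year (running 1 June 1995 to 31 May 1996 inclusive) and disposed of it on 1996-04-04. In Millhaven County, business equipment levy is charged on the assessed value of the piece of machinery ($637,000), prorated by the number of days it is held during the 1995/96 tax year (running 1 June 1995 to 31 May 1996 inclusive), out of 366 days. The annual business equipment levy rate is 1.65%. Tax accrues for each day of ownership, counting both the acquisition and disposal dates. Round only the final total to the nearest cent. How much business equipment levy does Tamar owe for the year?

$8,873.62

Days held (1995-06-01 to 1996-04-04): 309 out of 366
Tax = $637,000 × 1.65% × 309/366 = $8,873.6189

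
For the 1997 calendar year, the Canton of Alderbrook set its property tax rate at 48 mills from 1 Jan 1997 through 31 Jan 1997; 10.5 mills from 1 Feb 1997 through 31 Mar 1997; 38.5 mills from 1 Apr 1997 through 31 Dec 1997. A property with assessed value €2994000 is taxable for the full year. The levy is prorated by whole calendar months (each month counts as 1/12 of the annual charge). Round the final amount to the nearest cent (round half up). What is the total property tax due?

€103667.25

1 Jan – 31 Jan 1997: 1 month at 48 mills → €2994000 × 4.8% × 1/12 = €11976.0000
1 Feb – 31 Mar 1997: 2 months at 10.5 mills → €2994000 × 1.05% × 2/12 = €5239.5000
1 Apr – 31 Dec 1997: 9 months at 38.5 mills → €2994000 × 3.85% × 9/12 = €86451.7500
Total = €103667.2500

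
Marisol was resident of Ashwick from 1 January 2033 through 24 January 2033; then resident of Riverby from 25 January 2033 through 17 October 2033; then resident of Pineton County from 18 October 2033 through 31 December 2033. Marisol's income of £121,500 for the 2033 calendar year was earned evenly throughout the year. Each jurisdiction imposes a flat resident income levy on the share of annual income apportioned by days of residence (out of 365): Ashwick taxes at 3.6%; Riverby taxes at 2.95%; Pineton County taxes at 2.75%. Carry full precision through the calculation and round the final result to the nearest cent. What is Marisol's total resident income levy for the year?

£3,586.25

Ashwick, 1 January – 24 January 2033: 24 days → £121,500 × 3.6% × 24/365 = £287.6055
Riverby, 25 January – 17 October 2033: 266 days → £121,500 × 2.95% × 266/365 = £2,612.0836
Pineton County, 18 October – 31 December 2033: 75 days → £121,500 × 2.75% × 75/365 = £686.5582
Total = £3,586.2473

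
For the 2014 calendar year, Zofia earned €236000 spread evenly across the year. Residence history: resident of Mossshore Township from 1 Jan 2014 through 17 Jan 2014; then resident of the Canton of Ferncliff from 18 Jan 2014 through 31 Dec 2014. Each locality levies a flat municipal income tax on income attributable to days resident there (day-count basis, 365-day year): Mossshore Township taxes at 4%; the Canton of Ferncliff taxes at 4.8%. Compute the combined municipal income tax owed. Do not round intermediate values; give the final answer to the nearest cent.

€11240.07

Mossshore Township, 1 Jan – 17 Jan 2014: 17 days → €236000 × 4% × 17/365 = €439.6712
The Canton of Ferncliff, 18 Jan – 31 Dec 2014: 348 days → €236000 × 4.8% × 348/365 = €10800.3945
Total = €11240.0658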